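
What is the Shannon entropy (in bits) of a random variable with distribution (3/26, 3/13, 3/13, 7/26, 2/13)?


H = -sum(p_i * log2(p_i)). Terms: -(3/26)*log2(3/26) = 0.359478; -(3/13)*log2(3/13) = 0.488187; -(3/13)*log2(3/13) = 0.488187; -(7/26)*log2(7/26) = 0.509677; -(2/13)*log2(2/13) = 0.415452. H = 0.359478 + 0.488187 + 0.488187 + 0.509677 + 0.415452 = 2.261

2.261 bits


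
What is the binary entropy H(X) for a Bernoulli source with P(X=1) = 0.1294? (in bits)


H = -p*log2(p) - (1-p)*log2(1-p). -0.1294*log2(0.1294) = 0.381742; -0.8706*log2(0.8706) = 0.174049. H = 0.381742 + 0.174049 = 0.5558

0.5558 bits


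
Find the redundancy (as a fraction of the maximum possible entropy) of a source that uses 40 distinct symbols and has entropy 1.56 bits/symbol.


H_max = log2(K) = log2(40) = 5.3219 bits/symbol. Redundancy = 1 - H/H_max = 1 - 1.56/5.3219 = 1 - 0.2931 = 0.7069

0.7069


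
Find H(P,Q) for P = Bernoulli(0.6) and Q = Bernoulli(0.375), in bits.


H(P,Q) = -p*log2(q) - (1-p)*log2(1-q). -0.6*log2(0.375) = 0.849022; -0.4*log2(0.625) = 0.271229. H(P,Q) = 0.849022 + 0.271229 = 1.1203

1.1203 bits


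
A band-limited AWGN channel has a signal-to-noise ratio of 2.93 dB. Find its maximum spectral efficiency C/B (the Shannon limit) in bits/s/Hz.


SNR_linear = 10^(2.93/10) = 1.9634; C/B = log2(1 + SNR_linear) = log2(1 + 1.9634) = 1.5672

1.5672 bits/s/Hz


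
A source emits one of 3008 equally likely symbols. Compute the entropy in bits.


H = log2(n) = log2(3008) = 11.5546

11.5546 bits


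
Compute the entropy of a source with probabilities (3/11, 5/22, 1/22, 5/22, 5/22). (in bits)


H = -sum(p_i * log2(p_i)). Terms: -(3/11)*log2(3/11) = 0.511219; -(5/22)*log2(5/22) = 0.485796; -(1/22)*log2(1/22) = 0.202701; -(5/22)*log2(5/22) = 0.485796; -(5/22)*log2(5/22) = 0.485796. H = 0.511219 + 0.485796 + 0.202701 + 0.485796 + 0.485796 = 2.1713

2.1713 bits


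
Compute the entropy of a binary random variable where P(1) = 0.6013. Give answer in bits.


H = -p*log2(p) - (1-p)*log2(1-p). -0.6013*log2(0.6013) = 0.441260; -0.3987*log2(0.3987) = 0.528925. H = 0.441260 + 0.528925 = 0.9702

0.9702 bits


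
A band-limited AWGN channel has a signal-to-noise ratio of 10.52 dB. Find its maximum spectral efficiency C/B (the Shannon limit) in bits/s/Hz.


SNR_linear = 10^(10.52/10) = 11.272; C/B = log2(1 + SNR_linear) = log2(1 + 11.272) = 3.6173

3.6173 bits/s/Hz


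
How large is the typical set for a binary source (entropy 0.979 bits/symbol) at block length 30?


log2|A_typical| = nH = 30 * 0.979 = 29.37, so |A_typical| ~ 2^29.37 = 6.938e+08

6.938e+08


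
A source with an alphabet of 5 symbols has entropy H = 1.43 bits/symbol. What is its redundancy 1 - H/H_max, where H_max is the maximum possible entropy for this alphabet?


H_max = log2(K) = log2(5) = 2.3219 bits/symbol. Redundancy = 1 - H/H_max = 1 - 1.43/2.3219 = 1 - 0.6159 = 0.3841

0.3841


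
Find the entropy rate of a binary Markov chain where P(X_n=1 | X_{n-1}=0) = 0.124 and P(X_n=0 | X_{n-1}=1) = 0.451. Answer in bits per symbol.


Stationary distribution: pi_0 = p10/(p01+p10) = 0.7843, pi_1 = 0.2157. Entropy rate H' = pi_0*H(p01) + pi_1*H(p10) = 0.7843*0.5408 + 0.2157*0.9931 = 0.6383

0.6383 bits/symbol


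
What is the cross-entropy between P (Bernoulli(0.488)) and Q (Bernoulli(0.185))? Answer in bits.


H(P,Q) = -p*log2(q) - (1-p)*log2(1-q). -0.488*log2(0.185) = 1.187989; -0.512*log2(0.815) = 0.151106. H(P,Q) = 1.187989 + 0.151106 = 1.3391

1.3391 bits


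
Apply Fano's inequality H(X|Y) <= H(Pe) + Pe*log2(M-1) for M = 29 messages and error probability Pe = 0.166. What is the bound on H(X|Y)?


H(Pe) = -Pe*log2(Pe) - (1-Pe)*log2(1-Pe) = -0.166*log2(0.166) - 0.834*log2(0.834) = 0.430064 + 0.218409 = 0.6485. Pe*log2(M-1) = 0.166*log2(28) = 0.798021. Bound = H(Pe) + Pe*log2(M-1) = 0.430064 + 0.218409 + 0.798021 = 1.4465

1.4465 bits


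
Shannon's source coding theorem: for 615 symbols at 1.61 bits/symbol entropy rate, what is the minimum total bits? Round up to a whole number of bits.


Minimum bits >= n * H = 615 * 1.61 = 990.15, rounded up to a whole number of bits = 991

991 bits


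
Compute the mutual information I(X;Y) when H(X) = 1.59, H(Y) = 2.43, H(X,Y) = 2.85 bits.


I(X;Y) = H(X) + H(Y) - H(X,Y) = 1.59 + 2.43 - 2.85 = 1.17

1.17 bits


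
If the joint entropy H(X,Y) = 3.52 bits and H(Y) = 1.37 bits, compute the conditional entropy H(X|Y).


H(X|Y) = H(X,Y) - H(Y) = 3.52 - 1.37 = 2.15

2.15 bits


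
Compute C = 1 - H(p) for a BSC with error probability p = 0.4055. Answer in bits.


H(p) = -p*log2(p) - (1-p)*log2(1-p) = -0.4055*log2(0.4055) - 0.5945*log2(0.5945) = 0.528053 + 0.446024 = 0.9741. C = 1 - H(p) = 1 - 0.9741 = 0.0259

0.0259 bits


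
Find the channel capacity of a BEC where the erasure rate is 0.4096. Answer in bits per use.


C = 1 - epsilon = 1 - 0.4096 = 0.5904

0.5904 bits


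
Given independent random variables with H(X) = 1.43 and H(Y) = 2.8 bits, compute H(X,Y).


For independent variables, H(X,Y) = H(X) + H(Y) = 1.43 + 2.8 = 4.23

4.23 bits


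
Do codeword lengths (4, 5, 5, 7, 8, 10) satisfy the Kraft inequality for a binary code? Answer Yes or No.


Kraft sum = sum(2^(-l_i)) = 0.1377, need <= 1. Result: satisfied (a binary prefix-free code with these lengths exists)

Yes


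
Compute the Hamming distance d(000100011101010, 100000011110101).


Count differing positions: ^ . . ^ . . . . . . ^ ^ ^ ^ ^ = 7 differences

7


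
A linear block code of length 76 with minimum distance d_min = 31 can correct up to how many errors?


Correction capability = floor((d-1)/2) = floor((31-1)/2) = 15

15 errors


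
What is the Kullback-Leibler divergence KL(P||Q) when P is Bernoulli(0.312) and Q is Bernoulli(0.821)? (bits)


KL = p*log2(p/q) + (1-p)*log2((1-p)/(1-q)) = 0.312*log2(0.312/0.821) + 0.688*log2(0.688/0.179) = 0.9009

0.9009 bits


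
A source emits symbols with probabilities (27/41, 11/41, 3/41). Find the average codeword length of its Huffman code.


Huffman construction (repeatedly merge the two least-probable nodes; each merge adds 1 bit to every symbol beneath it): 3/41 + 11/41 = 14/41; 14/41 + 27/41 = 1. Resulting codeword lengths (in the order the probabilities were given): (1, 2, 2). L_avg = sum(p_i * l_i) = 27/41*1 + 11/41*2 + 3/41*2 = 55/41 = 1.3415

1.3415 bits


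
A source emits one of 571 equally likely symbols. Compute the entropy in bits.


H = log2(n) = log2(571) = 9.1573

9.1573 bits


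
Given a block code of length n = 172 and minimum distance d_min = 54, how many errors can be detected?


Detection capability = d_min - 1 = 54 - 1 = 53

53 errors


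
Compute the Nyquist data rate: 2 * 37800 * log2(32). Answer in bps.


Rate = 2 * B * log2(M) = 2 * 37800 * 5.0 = 378000.0

378000.0 bps


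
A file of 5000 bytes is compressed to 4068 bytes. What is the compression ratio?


Ratio = original / compressed = 5000 / 4068 = 1.2291

1.2291


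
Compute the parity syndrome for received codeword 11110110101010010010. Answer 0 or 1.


Syndrome = XOR of all bits = 1 XOR 1 XOR 1 XOR 1 XOR 0 XOR 1 XOR 1 XOR 0 XOR 1 XOR 0 XOR 1 XOR 0 XOR 1 XOR 0 XOR 0 XOR 1 XOR 0 XOR 0 XOR 1 XOR 0 = 1

1


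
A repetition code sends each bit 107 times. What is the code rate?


Rate = k/n = 1/107

1/107


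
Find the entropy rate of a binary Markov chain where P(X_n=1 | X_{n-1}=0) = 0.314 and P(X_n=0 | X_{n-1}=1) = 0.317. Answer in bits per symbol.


Stationary distribution: pi_0 = p10/(p01+p10) = 0.5024, pi_1 = 0.4976. Entropy rate H' = pi_0*H(p01) + pi_1*H(p10) = 0.5024*0.8977 + 0.4976*0.9011 = 0.8994

0.8994 bits/symbol


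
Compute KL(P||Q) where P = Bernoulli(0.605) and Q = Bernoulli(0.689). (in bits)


KL = p*log2(p/q) + (1-p)*log2((1-p)/(1-q)) = 0.605*log2(0.605/0.689) + 0.395*log2(0.395/0.311) = 0.0228

0.0228 bits


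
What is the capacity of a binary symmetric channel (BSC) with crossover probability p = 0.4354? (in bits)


H(p) = -p*log2(p) - (1-p)*log2(1-p) = -0.4354*log2(0.4354) - 0.5646*log2(0.5646) = 0.522300 + 0.465625 = 0.9879. C = 1 - H(p) = 1 - 0.9879 = 0.0121

0.0121 bits


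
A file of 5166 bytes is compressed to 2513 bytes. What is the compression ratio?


Ratio = original / compressed = 5166 / 2513 = 2.0557

2.0557


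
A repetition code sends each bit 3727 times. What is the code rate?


Rate = k/n = 1/3727

1/3727


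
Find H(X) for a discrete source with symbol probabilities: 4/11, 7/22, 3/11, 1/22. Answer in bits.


H = -sum(p_i * log2(p_i)). Terms: -(4/11)*log2(4/11) = 0.530702; -(7/22)*log2(7/22) = 0.525661; -(3/11)*log2(3/11) = 0.511219; -(1/22)*log2(1/22) = 0.202701. H = 0.530702 + 0.525661 + 0.511219 + 0.202701 = 1.7703

1.7703 bits


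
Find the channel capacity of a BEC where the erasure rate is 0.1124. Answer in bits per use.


C = 1 - epsilon = 1 - 0.1124 = 0.8876

0.8876 bits


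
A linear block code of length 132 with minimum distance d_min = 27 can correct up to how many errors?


Correction capability = floor((d-1)/2) = floor((27-1)/2) = 13

13 errors


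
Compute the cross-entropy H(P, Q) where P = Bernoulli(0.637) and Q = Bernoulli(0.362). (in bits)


H(P,Q) = -p*log2(q) - (1-p)*log2(1-q). -0.637*log2(0.362) = 0.933803; -0.363*log2(0.638) = 0.235359. H(P,Q) = 0.933803 + 0.235359 = 1.1692

1.1692 bits


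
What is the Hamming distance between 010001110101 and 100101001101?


Count differing positions: ^ ^ . ^ . . ^ ^ ^ . . . = 6 differences

6


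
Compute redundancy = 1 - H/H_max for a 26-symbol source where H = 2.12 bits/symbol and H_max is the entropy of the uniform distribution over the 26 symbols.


H_max = log2(K) = log2(26) = 4.7004 bits/symbol. Redundancy = 1 - H/H_max = 1 - 2.12/4.7004 = 1 - 0.451 = 0.549

0.549


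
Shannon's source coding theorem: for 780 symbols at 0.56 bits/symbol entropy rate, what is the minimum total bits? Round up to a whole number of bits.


Minimum bits >= n * H = 780 * 0.56 = 436.8, rounded up to a whole number of bits = 437

437 bits


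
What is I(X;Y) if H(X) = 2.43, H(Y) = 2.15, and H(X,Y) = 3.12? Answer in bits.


I(X;Y) = H(X) + H(Y) - H(X,Y) = 2.43 + 2.15 - 3.12 = 1.46

1.46 bits


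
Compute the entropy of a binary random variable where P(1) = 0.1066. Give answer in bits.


H = -p*log2(p) - (1-p)*log2(1-p). -0.1066*log2(0.1066) = 0.344288; -0.8934*log2(0.8934) = 0.145286. H = 0.344288 + 0.145286 = 0.4896

0.4896 bits


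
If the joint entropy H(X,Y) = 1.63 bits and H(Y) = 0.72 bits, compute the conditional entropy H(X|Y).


H(X|Y) = H(X,Y) - H(Y) = 1.63 - 0.72 = 0.91

0.91 bits


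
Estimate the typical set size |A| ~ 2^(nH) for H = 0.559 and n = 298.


log2|A_typical| = nH = 298 * 0.559 = 166.582, so |A_typical| ~ 2^166.582 = 1.400e+50

1.400e+50


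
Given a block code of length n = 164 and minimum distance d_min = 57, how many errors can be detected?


Detection capability = d_min - 1 = 57 - 1 = 56

56 errors


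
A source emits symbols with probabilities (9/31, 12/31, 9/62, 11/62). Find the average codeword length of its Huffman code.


Huffman construction (repeatedly merge the two least-probable nodes; each merge adds 1 bit to every symbol beneath it): 9/62 + 11/62 = 10/31; 9/31 + 10/31 = 19/31; 12/31 + 19/31 = 1. Resulting codeword lengths (in the order the probabilities were given): (2, 1, 3, 3). L_avg = sum(p_i * l_i) = 9/31*2 + 12/31*1 + 9/62*3 + 11/62*3 = 60/31 = 1.9355

1.9355 bits


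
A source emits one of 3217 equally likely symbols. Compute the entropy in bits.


H = log2(n) = log2(3217) = 11.6515

11.6515 bits


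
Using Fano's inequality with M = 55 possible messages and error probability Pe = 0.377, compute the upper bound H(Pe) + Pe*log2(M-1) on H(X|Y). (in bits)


H(Pe) = -Pe*log2(Pe) - (1-Pe)*log2(1-Pe) = -0.377*log2(0.377) - 0.623*log2(0.623) = 0.530576 + 0.425320 = 0.9559. Pe*log2(M-1) = 0.377*log2(54) = 2.169593. Bound = H(Pe) + Pe*log2(M-1) = 0.530576 + 0.425320 + 2.169593 = 3.1255

3.1255 bits


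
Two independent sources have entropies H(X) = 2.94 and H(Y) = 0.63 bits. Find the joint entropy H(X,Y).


For independent variables, H(X,Y) = H(X) + H(Y) = 2.94 + 0.63 = 3.57

3.57 bits


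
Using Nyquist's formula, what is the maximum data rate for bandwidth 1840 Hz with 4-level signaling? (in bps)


Rate = 2 * B * log2(M) = 2 * 1840 * 2.0 = 7360.0

7360.0 bps


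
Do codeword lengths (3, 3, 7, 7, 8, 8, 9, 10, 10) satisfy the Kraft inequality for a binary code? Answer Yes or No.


Kraft sum = sum(2^(-l_i)) = 0.2773, need <= 1. Result: satisfied (a binary prefix-free code with these lengths exists)

Yes


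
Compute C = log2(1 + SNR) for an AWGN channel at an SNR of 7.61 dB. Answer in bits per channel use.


SNR_linear = 10^(7.61/10) = 5.7677; C = log2(1 + SNR_linear) = log2(1 + 5.7677) = 2.7587

2.7587 bits/channel use


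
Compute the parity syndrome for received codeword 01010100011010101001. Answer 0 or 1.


Syndrome = XOR of all bits = 0 XOR 1 XOR 0 XOR 1 XOR 0 XOR 1 XOR 0 XOR 0 XOR 0 XOR 1 XOR 1 XOR 0 XOR 1 XOR 0 XOR 1 XOR 0 XOR 1 XOR 0 XOR 0 XOR 1 = 1

1


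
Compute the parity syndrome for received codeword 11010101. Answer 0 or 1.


Syndrome = XOR of all bits = 1 XOR 1 XOR 0 XOR 1 XOR 0 XOR 1 XOR 0 XOR 1 = 1

1


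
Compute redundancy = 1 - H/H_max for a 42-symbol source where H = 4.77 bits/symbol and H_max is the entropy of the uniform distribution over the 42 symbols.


H_max = log2(K) = log2(42) = 5.3923 bits/symbol. Redundancy = 1 - H/H_max = 1 - 4.77/5.3923 = 1 - 0.8846 = 0.1154

0.1154


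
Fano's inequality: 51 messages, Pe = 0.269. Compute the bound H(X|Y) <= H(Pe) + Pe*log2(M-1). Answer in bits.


H(Pe) = -Pe*log2(Pe) - (1-Pe)*log2(1-Pe) = -0.269*log2(0.269) - 0.731*log2(0.731) = 0.509573 + 0.330453 = 0.84. Pe*log2(M-1) = 0.269*log2(50) = 1.518197. Bound = H(Pe) + Pe*log2(M-1) = 0.509573 + 0.330453 + 1.518197 = 2.3582

2.3582 bits


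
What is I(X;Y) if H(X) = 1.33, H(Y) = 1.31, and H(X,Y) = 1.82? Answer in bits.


I(X;Y) = H(X) + H(Y) - H(X,Y) = 1.33 + 1.31 - 1.82 = 0.82

0.82 bits


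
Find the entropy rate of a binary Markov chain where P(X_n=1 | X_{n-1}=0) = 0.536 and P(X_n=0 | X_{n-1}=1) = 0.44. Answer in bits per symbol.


Stationary distribution: pi_0 = p10/(p01+p10) = 0.4508, pi_1 = 0.5492. Entropy rate H' = pi_0*H(p01) + pi_1*H(p10) = 0.4508*0.9963 + 0.5492*0.9896 = 0.9926

0.9926 bits/symbol


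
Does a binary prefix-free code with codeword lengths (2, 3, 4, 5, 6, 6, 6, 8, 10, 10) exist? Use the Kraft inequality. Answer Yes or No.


Kraft sum = sum(2^(-l_i)) = 0.5215, need <= 1. Result: satisfied (a binary prefix-free code with these lengths exists)

Yes


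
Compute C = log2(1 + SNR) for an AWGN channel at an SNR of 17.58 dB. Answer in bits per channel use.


SNR_linear = 10^(17.58/10) = 57.2796; C = log2(1 + SNR_linear) = log2(1 + 57.2796) = 5.8649

5.8649 bits/channel use


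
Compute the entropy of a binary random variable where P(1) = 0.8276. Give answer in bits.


H = -p*log2(p) - (1-p)*log2(1-p). -0.8276*log2(0.8276) = 0.225930; -0.1724*log2(0.1724) = 0.437235. H = 0.225930 + 0.437235 = 0.6632

0.6632 bits


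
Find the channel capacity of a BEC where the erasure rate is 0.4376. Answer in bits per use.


C = 1 - epsilon = 1 - 0.4376 = 0.5624

0.5624 bits


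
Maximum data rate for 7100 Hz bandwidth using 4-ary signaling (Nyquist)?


Rate = 2 * B * log2(M) = 2 * 7100 * 2.0 = 28400.0

28400.0 bps


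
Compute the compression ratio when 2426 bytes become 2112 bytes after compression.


Ratio = original / compressed = 2426 / 2112 = 1.1487

1.1487


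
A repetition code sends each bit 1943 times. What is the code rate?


Rate = k/n = 1/1943

1/1943


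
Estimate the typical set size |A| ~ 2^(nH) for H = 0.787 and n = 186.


log2|A_typical| = nH = 186 * 0.787 = 146.382, so |A_typical| ~ 2^146.382 = 1.162e+44

1.162e+44


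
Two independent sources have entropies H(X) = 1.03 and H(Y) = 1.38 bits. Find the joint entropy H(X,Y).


For independent variables, H(X,Y) = H(X) + H(Y) = 1.03 + 1.38 = 2.41

2.41 bits


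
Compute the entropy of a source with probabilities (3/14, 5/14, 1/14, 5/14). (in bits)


H = -sum(p_i * log2(p_i)). Terms: -(3/14)*log2(3/14) = 0.476227; -(5/14)*log2(5/14) = 0.530510; -(1/14)*log2(1/14) = 0.271954; -(5/14)*log2(5/14) = 0.530510. H = 0.476227 + 0.530510 + 0.271954 + 0.530510 = 1.8092

1.8092 bits


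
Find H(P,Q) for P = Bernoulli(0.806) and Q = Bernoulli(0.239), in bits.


H(P,Q) = -p*log2(q) - (1-p)*log2(1-q). -0.806*log2(0.239) = 1.664323; -0.194*log2(0.761) = 0.076442. H(P,Q) = 1.664323 + 0.076442 = 1.7408

1.7408 bits


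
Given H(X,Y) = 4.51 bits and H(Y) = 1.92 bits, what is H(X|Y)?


H(X|Y) = H(X,Y) - H(Y) = 4.51 - 1.92 = 2.59

2.59 bits


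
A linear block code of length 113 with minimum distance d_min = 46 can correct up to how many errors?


Correction capability = floor((d-1)/2) = floor((46-1)/2) = 22

22 errors


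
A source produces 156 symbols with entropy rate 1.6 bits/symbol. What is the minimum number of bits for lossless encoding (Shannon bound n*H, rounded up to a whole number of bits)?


Minimum bits >= n * H = 156 * 1.6 = 249.6, rounded up to a whole number of bits = 250

250 bits


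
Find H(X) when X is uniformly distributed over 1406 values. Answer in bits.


H = log2(n) = log2(1406) = 10.4574

10.4574 bits


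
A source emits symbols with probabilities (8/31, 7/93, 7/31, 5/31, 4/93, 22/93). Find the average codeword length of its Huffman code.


Huffman construction (repeatedly merge the two least-probable nodes; each merge adds 1 bit to every symbol beneath it): 4/93 + 7/93 = 11/93; 11/93 + 5/31 = 26/93; 7/31 + 22/93 = 43/93; 8/31 + 26/93 = 50/93; 43/93 + 50/93 = 1. Resulting codeword lengths (in the order the probabilities were given): (2, 4, 2, 3, 4, 2). L_avg = sum(p_i * l_i) = 8/31*2 + 7/93*4 + 7/31*2 + 5/31*3 + 4/93*4 + 22/93*2 = 223/93 = 2.3978

2.3978 bits


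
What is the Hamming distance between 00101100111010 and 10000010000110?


Count differing positions: ^ . ^ . ^ ^ ^ . ^ ^ ^ ^ . . = 9 differences

9


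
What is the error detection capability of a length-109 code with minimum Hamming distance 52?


Detection capability = d_min - 1 = 52 - 1 = 51

51 errors


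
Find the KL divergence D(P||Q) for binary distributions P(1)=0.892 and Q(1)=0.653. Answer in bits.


KL = p*log2(p/q) + (1-p)*log2((1-p)/(1-q)) = 0.892*log2(0.892/0.653) + 0.108*log2(0.108/0.347) = 0.2195

0.2195 bits


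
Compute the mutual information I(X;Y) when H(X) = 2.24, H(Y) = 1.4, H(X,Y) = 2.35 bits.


I(X;Y) = H(X) + H(Y) - H(X,Y) = 2.24 + 1.4 - 2.35 = 1.29

1.29 bits


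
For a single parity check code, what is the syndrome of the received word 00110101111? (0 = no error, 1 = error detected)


Syndrome = XOR of all bits = 0 XOR 0 XOR 1 XOR 1 XOR 0 XOR 1 XOR 0 XOR 1 XOR 1 XOR 1 XOR 1 = 1

1


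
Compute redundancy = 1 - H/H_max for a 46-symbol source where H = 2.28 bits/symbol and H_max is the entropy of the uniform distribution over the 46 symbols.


H_max = log2(K) = log2(46) = 5.5236 bits/symbol. Redundancy = 1 - H/H_max = 1 - 2.28/5.5236 = 1 - 0.4128 = 0.5872

0.5872


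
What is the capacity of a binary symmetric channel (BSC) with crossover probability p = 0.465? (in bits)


H(p) = -p*log2(p) - (1-p)*log2(1-p) = -0.465*log2(0.465) - 0.535*log2(0.535) = 0.513684 + 0.482778 = 0.9965. C = 1 - H(p) = 1 - 0.9965 = 0.0035

0.0035 bits


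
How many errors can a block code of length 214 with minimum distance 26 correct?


Correction capability = floor((d-1)/2) = floor((26-1)/2) = 12

12 errors


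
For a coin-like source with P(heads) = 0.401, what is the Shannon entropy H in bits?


H = -p*log2(p) - (1-p)*log2(1-p). -0.401*log2(0.401) = 0.528649; -0.599*log2(0.599) = 0.442884. H = 0.528649 + 0.442884 = 0.9715

0.9715 bits


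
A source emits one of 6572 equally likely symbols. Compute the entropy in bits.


H = log2(n) = log2(6572) = 12.6821

12.6821 bits


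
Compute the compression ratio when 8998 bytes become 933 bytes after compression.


Ratio = original / compressed = 8998 / 933 = 9.6442

9.6442


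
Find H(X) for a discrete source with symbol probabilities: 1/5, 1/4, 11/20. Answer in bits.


H = -sum(p_i * log2(p_i)). Terms: -(1/5)*log2(1/5) = 0.464386; -(1/4)*log2(1/4) = 0.500000; -(11/20)*log2(11/20) = 0.474373. H = 0.464386 + 0.500000 + 0.474373 = 1.4388

1.4388 bits


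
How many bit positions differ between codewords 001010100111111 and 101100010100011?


Count differing positions: ^ . . ^ ^ . ^ ^ . . ^ ^ ^ . . = 8 differences

8


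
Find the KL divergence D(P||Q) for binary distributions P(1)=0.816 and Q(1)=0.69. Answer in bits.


KL = p*log2(p/q) + (1-p)*log2((1-p)/(1-q)) = 0.816*log2(0.816/0.69) + 0.184*log2(0.184/0.31) = 0.059

0.059 bits


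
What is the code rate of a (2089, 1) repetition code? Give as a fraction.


Rate = k/n = 1/2089

1/2089


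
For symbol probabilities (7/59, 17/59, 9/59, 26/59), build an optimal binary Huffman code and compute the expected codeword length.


Huffman construction (repeatedly merge the two least-probable nodes; each merge adds 1 bit to every symbol beneath it): 7/59 + 9/59 = 16/59; 16/59 + 17/59 = 33/59; 26/59 + 33/59 = 1. Resulting codeword lengths (in the order the probabilities were given): (3, 2, 3, 1). L_avg = sum(p_i * l_i) = 7/59*3 + 17/59*2 + 9/59*3 + 26/59*1 = 108/59 = 1.8305

1.8305 bits


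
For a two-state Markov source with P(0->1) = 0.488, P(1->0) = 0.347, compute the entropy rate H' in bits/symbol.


Stationary distribution: pi_0 = p10/(p01+p10) = 0.4156, pi_1 = 0.5844. Entropy rate H' = pi_0*H(p01) + pi_1*H(p10) = 0.4156*0.9996 + 0.5844*0.9314 = 0.9597

0.9597 bits/symbol


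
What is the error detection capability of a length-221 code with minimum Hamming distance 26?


Detection capability = d_min - 1 = 26 - 1 = 25

25 errors


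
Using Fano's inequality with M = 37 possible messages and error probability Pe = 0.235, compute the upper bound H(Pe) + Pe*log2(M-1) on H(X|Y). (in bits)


H(Pe) = -Pe*log2(Pe) - (1-Pe)*log2(1-Pe) = -0.235*log2(0.235) - 0.765*log2(0.765) = 0.490978 + 0.295648 = 0.7866. Pe*log2(M-1) = 0.235*log2(36) = 1.214932. Bound = H(Pe) + Pe*log2(M-1) = 0.490978 + 0.295648 + 1.214932 = 2.0016

2.0016 bits


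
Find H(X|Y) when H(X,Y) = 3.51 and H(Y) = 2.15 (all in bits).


H(X|Y) = H(X,Y) - H(Y) = 3.51 - 2.15 = 1.36

1.36 bits


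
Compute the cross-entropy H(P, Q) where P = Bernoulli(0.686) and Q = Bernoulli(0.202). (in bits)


H(P,Q) = -p*log2(q) - (1-p)*log2(1-q). -0.686*log2(0.202) = 1.582995; -0.314*log2(0.798) = 0.102219. H(P,Q) = 1.582995 + 0.102219 = 1.6852

1.6852 bits


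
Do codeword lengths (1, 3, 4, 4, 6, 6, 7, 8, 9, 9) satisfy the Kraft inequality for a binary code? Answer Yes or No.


Kraft sum = sum(2^(-l_i)) = 0.7969, need <= 1. Result: satisfied (a binary prefix-free code with these lengths exists)

Yes


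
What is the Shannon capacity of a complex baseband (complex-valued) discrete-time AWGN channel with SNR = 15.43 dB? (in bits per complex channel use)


SNR_linear = 10^(15.43/10) = 34.914; C = log2(1 + SNR_linear) = log2(1 + 34.914) = 5.1665

5.1665 bits/channel use


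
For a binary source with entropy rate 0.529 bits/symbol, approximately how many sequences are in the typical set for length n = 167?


log2|A_typical| = nH = 167 * 0.529 = 88.343, so |A_typical| ~ 2^88.343 = 3.925e+26

3.925e+26


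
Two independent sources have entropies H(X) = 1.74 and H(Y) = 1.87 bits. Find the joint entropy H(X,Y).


For independent variables, H(X,Y) = H(X) + H(Y) = 1.74 + 1.87 = 3.61

3.61 bits


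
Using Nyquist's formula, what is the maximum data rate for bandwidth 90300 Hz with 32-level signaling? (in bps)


Rate = 2 * B * log2(M) = 2 * 90300 * 5.0 = 903000.0

903000.0 bps


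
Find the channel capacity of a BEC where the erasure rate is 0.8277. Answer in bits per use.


C = 1 - epsilon = 1 - 0.8277 = 0.1723

0.1723 bits


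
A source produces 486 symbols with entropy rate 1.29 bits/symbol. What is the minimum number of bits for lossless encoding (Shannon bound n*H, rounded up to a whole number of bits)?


Minimum bits >= n * H = 486 * 1.29 = 626.94, rounded up to a whole number of bits = 627

627 bits


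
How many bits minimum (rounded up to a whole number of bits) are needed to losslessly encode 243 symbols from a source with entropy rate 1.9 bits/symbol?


Minimum bits >= n * H = 243 * 1.9 = 461.7, rounded up to a whole number of bits = 462

462 bits


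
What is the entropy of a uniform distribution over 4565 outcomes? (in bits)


H = log2(n) = log2(4565) = 12.1564

12.1564 bits


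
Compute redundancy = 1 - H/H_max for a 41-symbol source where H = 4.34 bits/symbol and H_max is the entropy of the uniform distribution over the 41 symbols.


H_max = log2(K) = log2(41) = 5.3576 bits/symbol. Redundancy = 1 - H/H_max = 1 - 4.34/5.3576 = 1 - 0.8101 = 0.1899

0.1899


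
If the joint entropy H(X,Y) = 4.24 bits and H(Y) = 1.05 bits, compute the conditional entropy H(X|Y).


H(X|Y) = H(X,Y) - H(Y) = 4.24 - 1.05 = 3.19

3.19 bits


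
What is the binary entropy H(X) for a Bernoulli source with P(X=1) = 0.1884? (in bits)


H = -p*log2(p) - (1-p)*log2(1-p). -0.1884*log2(0.1884) = 0.453692; -0.8116*log2(0.8116) = 0.244421. H = 0.453692 + 0.244421 = 0.6981

0.6981 bits


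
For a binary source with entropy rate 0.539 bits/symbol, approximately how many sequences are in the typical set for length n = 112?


log2|A_typical| = nH = 112 * 0.539 = 60.368, so |A_typical| ~ 2^60.368 = 1.488e+18

1.488e+18


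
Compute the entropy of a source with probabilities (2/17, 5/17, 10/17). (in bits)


H = -sum(p_i * log2(p_i)). Terms: -(2/17)*log2(2/17) = 0.363231; -(5/17)*log2(5/17) = 0.519275; -(10/17)*log2(10/17) = 0.450315. H = 0.363231 + 0.519275 + 0.450315 = 1.3328

1.3328 bits


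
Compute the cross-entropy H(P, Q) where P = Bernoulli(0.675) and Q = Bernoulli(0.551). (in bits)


H(P,Q) = -p*log2(q) - (1-p)*log2(1-q). -0.675*log2(0.551) = 0.580416; -0.325*log2(0.449) = 0.375444. H(P,Q) = 0.580416 + 0.375444 = 0.9559

0.9559 bits


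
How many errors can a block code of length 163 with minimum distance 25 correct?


Correction capability = floor((d-1)/2) = floor((25-1)/2) = 12

12 errors


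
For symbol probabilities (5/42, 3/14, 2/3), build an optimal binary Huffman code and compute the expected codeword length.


Huffman construction (repeatedly merge the two least-probable nodes; each merge adds 1 bit to every symbol beneath it): 5/42 + 3/14 = 1/3; 1/3 + 2/3 = 1. Resulting codeword lengths (in the order the probabilities were given): (2, 2, 1). L_avg = sum(p_i * l_i) = 5/42*2 + 3/14*2 + 2/3*1 = 4/3 = 1.3333

1.3333 bits


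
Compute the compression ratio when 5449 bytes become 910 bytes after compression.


Ratio = original / compressed = 5449 / 910 = 5.9879

5.9879


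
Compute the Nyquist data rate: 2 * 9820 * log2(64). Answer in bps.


Rate = 2 * B * log2(M) = 2 * 9820 * 6.0 = 117840.0

117840.0 bps


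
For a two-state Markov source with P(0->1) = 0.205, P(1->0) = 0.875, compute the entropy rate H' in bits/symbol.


Stationary distribution: pi_0 = p10/(p01+p10) = 0.8102, pi_1 = 0.1898. Entropy rate H' = pi_0*H(p01) + pi_1*H(p10) = 0.8102*0.7318 + 0.1898*0.5436 = 0.6961

0.6961 bits/symbol


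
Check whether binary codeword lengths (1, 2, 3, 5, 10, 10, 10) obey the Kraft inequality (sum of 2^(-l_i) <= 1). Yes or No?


Kraft sum = sum(2^(-l_i)) = 0.9092, need <= 1. Result: satisfied (a binary prefix-free code with these lengths exists)

Yes


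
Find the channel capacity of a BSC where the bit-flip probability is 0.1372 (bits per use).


H(p) = -p*log2(p) - (1-p)*log2(1-p) = -0.1372*log2(0.1372) - 0.8628*log2(0.8628) = 0.393167 + 0.183692 = 0.5769. C = 1 - H(p) = 1 - 0.5769 = 0.4231

0.4231 bits


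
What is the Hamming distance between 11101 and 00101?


Count differing positions: ^ ^ . . . = 2 differences

2


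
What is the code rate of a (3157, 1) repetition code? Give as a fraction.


Rate = k/n = 1/3157

1/3157


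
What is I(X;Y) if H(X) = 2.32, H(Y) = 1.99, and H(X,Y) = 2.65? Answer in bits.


I(X;Y) = H(X) + H(Y) - H(X,Y) = 2.32 + 1.99 - 2.65 = 1.66

1.66 bits


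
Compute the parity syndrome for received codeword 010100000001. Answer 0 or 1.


Syndrome = XOR of all bits = 0 XOR 1 XOR 0 XOR 1 XOR 0 XOR 0 XOR 0 XOR 0 XOR 0 XOR 0 XOR 0 XOR 1 = 1

1


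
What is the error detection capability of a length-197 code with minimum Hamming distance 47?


Detection capability = d_min - 1 = 47 - 1 = 46

46 errors


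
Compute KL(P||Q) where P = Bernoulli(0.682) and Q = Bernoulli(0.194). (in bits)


KL = p*log2(p/q) + (1-p)*log2((1-p)/(1-q)) = 0.682*log2(0.682/0.194) + 0.318*log2(0.318/0.806) = 0.8103

0.8103 bits


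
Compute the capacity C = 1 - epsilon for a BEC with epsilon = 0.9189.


C = 1 - epsilon = 1 - 0.9189 = 0.0811

0.0811 bits


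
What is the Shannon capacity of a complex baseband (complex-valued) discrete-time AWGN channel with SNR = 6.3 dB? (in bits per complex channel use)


SNR_linear = 10^(6.3/10) = 4.2658; C = log2(1 + SNR_linear) = log2(1 + 4.2658) = 2.3967

2.3967 bits/channel use


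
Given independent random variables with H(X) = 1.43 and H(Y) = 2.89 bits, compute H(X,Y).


For independent variables, H(X,Y) = H(X) + H(Y) = 1.43 + 2.89 = 4.32

4.32 bits


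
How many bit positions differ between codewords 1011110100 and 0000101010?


Count differing positions: ^ . ^ ^ . ^ ^ ^ ^ . = 7 differences

7


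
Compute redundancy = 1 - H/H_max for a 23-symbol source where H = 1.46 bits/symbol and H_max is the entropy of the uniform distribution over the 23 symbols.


H_max = log2(K) = log2(23) = 4.5236 bits/symbol. Redundancy = 1 - H/H_max = 1 - 1.46/4.5236 = 1 - 0.3228 = 0.6772

0.6772


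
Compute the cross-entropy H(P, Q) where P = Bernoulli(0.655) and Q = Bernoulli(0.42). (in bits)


H(P,Q) = -p*log2(q) - (1-p)*log2(1-q). -0.655*log2(0.42) = 0.819758; -0.345*log2(0.58) = 0.271127. H(P,Q) = 0.819758 + 0.271127 = 1.0909

1.0909 bits


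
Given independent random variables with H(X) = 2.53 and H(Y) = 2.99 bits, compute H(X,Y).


For independent variables, H(X,Y) = H(X) + H(Y) = 2.53 + 2.99 = 5.52

5.52 bits


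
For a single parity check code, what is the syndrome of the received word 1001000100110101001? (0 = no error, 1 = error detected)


Syndrome = XOR of all bits = 1 XOR 0 XOR 0 XOR 1 XOR 0 XOR 0 XOR 0 XOR 1 XOR 0 XOR 0 XOR 1 XOR 1 XOR 0 XOR 1 XOR 0 XOR 1 XOR 0 XOR 0 XOR 1 = 0

0


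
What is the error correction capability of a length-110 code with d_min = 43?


Correction capability = floor((d-1)/2) = floor((43-1)/2) = 21

21 errors


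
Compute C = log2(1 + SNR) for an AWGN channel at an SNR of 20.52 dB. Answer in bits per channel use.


SNR_linear = 10^(20.52/10) = 112.7197; C = log2(1 + SNR_linear) = log2(1 + 112.7197) = 6.8293

6.8293 bits/channel use


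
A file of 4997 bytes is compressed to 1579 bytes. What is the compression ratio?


Ratio = original / compressed = 4997 / 1579 = 3.1647

3.1647


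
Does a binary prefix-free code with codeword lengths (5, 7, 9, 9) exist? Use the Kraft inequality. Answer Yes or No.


Kraft sum = sum(2^(-l_i)) = 0.043, need <= 1. Result: satisfied (a binary prefix-free code with these lengths exists)

Yes


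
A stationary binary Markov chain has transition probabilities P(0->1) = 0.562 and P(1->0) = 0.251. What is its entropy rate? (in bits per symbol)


Stationary distribution: pi_0 = p10/(p01+p10) = 0.3087, pi_1 = 0.6913. Entropy rate H' = pi_0*H(p01) + pi_1*H(p10) = 0.3087*0.9889 + 0.6913*0.8129 = 0.8672

0.8672 bits/symbol


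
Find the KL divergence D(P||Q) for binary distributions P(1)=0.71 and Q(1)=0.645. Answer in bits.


KL = p*log2(p/q) + (1-p)*log2((1-p)/(1-q)) = 0.71*log2(0.71/0.645) + 0.29*log2(0.29/0.355) = 0.0137

0.0137 bits


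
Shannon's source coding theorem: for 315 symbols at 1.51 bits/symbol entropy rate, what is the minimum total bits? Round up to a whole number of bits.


Minimum bits >= n * H = 315 * 1.51 = 475.65, rounded up to a whole number of bits = 476

476 bits


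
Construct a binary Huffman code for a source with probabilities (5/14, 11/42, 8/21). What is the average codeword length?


Huffman construction (repeatedly merge the two least-probable nodes; each merge adds 1 bit to every symbol beneath it): 11/42 + 5/14 = 13/21; 8/21 + 13/21 = 1. Resulting codeword lengths (in the order the probabilities were given): (2, 2, 1). L_avg = sum(p_i * l_i) = 5/14*2 + 11/42*2 + 8/21*1 = 34/21 = 1.619

1.619 bits


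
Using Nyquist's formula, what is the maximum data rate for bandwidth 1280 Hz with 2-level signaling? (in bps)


Rate = 2 * B * log2(M) = 2 * 1280 * 1.0 = 2560.0

2560.0 bps


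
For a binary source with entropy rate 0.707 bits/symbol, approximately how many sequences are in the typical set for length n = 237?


log2|A_typical| = nH = 237 * 0.707 = 167.559, so |A_typical| ~ 2^167.559 = 2.756e+50

2.756e+50


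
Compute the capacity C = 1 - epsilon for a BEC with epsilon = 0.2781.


C = 1 - epsilon = 1 - 0.2781 = 0.7219

0.7219 bits


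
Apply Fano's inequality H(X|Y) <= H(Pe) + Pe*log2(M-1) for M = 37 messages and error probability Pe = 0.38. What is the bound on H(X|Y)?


H(Pe) = -Pe*log2(Pe) - (1-Pe)*log2(1-Pe) = -0.38*log2(0.38) - 0.62*log2(0.62) = 0.530453 + 0.427589 = 0.958. Pe*log2(M-1) = 0.38*log2(36) = 1.964572. Bound = H(Pe) + Pe*log2(M-1) = 0.530453 + 0.427589 + 1.964572 = 2.9226

2.9226 bits


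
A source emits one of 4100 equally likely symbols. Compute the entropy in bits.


H = log2(n) = log2(4100) = 12.0014

12.0014 bits


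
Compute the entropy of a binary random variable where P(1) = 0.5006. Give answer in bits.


H = -p*log2(p) - (1-p)*log2(1-p). -0.5006*log2(0.5006) = 0.499734; -0.4994*log2(0.4994) = 0.500265. H = 0.499734 + 0.500265 = 1.0

1.0 bits


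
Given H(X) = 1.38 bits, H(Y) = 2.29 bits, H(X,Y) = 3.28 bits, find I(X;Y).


I(X;Y) = H(X) + H(Y) - H(X,Y) = 1.38 + 2.29 - 3.28 = 0.39

0.39 bits


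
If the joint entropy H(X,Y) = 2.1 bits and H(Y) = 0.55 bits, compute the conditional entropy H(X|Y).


H(X|Y) = H(X,Y) - H(Y) = 2.1 - 0.55 = 1.55

1.55 bits


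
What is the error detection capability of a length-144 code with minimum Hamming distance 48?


Detection capability = d_min - 1 = 48 - 1 = 47

47 errors


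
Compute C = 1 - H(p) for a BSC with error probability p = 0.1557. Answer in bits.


H(p) = -p*log2(p) - (1-p)*log2(1-p) = -0.1557*log2(0.1557) - 0.8443*log2(0.8443) = 0.417768 + 0.206155 = 0.6239. C = 1 - H(p) = 1 - 0.6239 = 0.3761

0.3761 bits


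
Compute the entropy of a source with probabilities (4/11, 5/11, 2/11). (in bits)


H = -sum(p_i * log2(p_i)). Terms: -(4/11)*log2(4/11) = 0.530702; -(5/11)*log2(5/11) = 0.517047; -(2/11)*log2(2/11) = 0.447169. H = 0.530702 + 0.517047 + 0.447169 = 1.4949

1.4949 bits


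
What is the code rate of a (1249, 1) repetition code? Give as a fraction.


Rate = k/n = 1/1249

1/1249


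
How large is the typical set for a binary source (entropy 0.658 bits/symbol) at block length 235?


log2|A_typical| = nH = 235 * 0.658 = 154.63, so |A_typical| ~ 2^154.63 = 3.534e+46

3.534e+46


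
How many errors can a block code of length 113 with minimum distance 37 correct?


Correction capability = floor((d-1)/2) = floor((37-1)/2) = 18

18 errors


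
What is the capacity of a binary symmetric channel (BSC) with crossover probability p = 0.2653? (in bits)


H(p) = -p*log2(p) - (1-p)*log2(1-p) = -0.2653*log2(0.2653) - 0.7347*log2(0.7347) = 0.507865 + 0.326775 = 0.8346. C = 1 - H(p) = 1 - 0.8346 = 0.1654

0.1654 bits


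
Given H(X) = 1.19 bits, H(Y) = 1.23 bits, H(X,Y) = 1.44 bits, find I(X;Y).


I(X;Y) = H(X) + H(Y) - H(X,Y) = 1.19 + 1.23 - 1.44 = 0.98

0.98 bits


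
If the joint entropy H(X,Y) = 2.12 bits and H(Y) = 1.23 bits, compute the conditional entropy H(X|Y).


H(X|Y) = H(X,Y) - H(Y) = 2.12 - 1.23 = 0.89

0.89 bits


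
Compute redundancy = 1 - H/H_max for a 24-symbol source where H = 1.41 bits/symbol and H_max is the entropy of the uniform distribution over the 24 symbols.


H_max = log2(K) = log2(24) = 4.585 bits/symbol. Redundancy = 1 - H/H_max = 1 - 1.41/4.585 = 1 - 0.3075 = 0.6925

0.6925


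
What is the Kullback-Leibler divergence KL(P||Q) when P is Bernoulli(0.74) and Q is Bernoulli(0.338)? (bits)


KL = p*log2(p/q) + (1-p)*log2((1-p)/(1-q)) = 0.74*log2(0.74/0.338) + 0.26*log2(0.26/0.662) = 0.486

0.486 bits


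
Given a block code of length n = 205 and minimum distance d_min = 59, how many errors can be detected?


Detection capability = d_min - 1 = 59 - 1 = 58

58 errors


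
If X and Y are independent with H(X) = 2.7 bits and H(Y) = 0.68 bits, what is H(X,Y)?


For independent variables, H(X,Y) = H(X) + H(Y) = 2.7 + 0.68 = 3.38

3.38 bits


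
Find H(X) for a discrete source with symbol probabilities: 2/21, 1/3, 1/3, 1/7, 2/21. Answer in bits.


H = -sum(p_i * log2(p_i)). Terms: -(2/21)*log2(2/21) = 0.323078; -(1/3)*log2(1/3) = 0.528321; -(1/3)*log2(1/3) = 0.528321; -(1/7)*log2(1/7) = 0.401051; -(2/21)*log2(2/21) = 0.323078. H = 0.323078 + 0.528321 + 0.528321 + 0.401051 + 0.323078 = 2.1038

2.1038 bits


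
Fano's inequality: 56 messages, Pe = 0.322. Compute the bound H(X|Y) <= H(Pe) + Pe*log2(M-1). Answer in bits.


H(Pe) = -Pe*log2(Pe) - (1-Pe)*log2(1-Pe) = -0.322*log2(0.322) - 0.678*log2(0.678) = 0.526427 + 0.380116 = 0.9065. Pe*log2(M-1) = 0.322*log2(55) = 1.861598. Bound = H(Pe) + Pe*log2(M-1) = 0.526427 + 0.380116 + 1.861598 = 2.7681

2.7681 bits


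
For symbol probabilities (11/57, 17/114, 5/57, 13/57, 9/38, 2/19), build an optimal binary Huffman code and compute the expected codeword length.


Huffman construction (repeatedly merge the two least-probable nodes; each merge adds 1 bit to every symbol beneath it): 5/57 + 2/19 = 11/57; 17/114 + 11/57 = 13/38; 11/57 + 13/57 = 8/19; 9/38 + 13/38 = 11/19; 8/19 + 11/19 = 1. Resulting codeword lengths (in the order the probabilities were given): (3, 3, 3, 2, 2, 3). L_avg = sum(p_i * l_i) = 11/57*3 + 17/114*3 + 5/57*3 + 13/57*2 + 9/38*2 + 2/19*3 = 289/114 = 2.5351

2.5351 bits


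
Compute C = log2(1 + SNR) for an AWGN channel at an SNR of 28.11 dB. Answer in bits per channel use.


SNR_linear = 10^(28.11/10) = 647.1426; C = log2(1 + SNR_linear) = log2(1 + 647.1426) = 9.3402

9.3402 bits/channel use


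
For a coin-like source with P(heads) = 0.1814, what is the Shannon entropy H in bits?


H = -p*log2(p) - (1-p)*log2(1-p). -0.1814*log2(0.1814) = 0.446744; -0.8186*log2(0.8186) = 0.236387. H = 0.446744 + 0.236387 = 0.6831

0.6831 bits


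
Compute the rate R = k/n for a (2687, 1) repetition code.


Rate = k/n = 1/2687

1/2687


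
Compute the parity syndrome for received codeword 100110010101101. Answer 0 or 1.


Syndrome = XOR of all bits = 1 XOR 0 XOR 0 XOR 1 XOR 1 XOR 0 XOR 0 XOR 1 XOR 0 XOR 1 XOR 0 XOR 1 XOR 1 XOR 0 XOR 1 = 0

0


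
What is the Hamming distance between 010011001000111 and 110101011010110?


Count differing positions: ^ . . ^ ^ . . ^ . . ^ . . . ^ = 6 differences

6


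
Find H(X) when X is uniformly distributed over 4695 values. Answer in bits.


H = log2(n) = log2(4695) = 12.1969

12.1969 bits


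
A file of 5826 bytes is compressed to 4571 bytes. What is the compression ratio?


Ratio = original / compressed = 5826 / 4571 = 1.2746

1.2746
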